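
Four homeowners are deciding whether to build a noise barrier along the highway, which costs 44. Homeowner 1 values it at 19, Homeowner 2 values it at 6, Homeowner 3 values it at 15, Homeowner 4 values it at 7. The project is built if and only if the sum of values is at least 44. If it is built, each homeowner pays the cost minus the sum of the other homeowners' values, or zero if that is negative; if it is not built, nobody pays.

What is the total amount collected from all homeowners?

Total value 47 ≥ cost 44, so it is built.
Homeowner 1: others sum to 28; max(0, 44 - 28) = 16.
Homeowner 2: others sum to 41; max(0, 44 - 41) = 3.
Homeowner 3: others sum to 32; max(0, 44 - 32) = 12.
Homeowner 4: others sum to 40; max(0, 44 - 40) = 4.
Total collected = 16 + 3 + 12 + 4 = 35.

35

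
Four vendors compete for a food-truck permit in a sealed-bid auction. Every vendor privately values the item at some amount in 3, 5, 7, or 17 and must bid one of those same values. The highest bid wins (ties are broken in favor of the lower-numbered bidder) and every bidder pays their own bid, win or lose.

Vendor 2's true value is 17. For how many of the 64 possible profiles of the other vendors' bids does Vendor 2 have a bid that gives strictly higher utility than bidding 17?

Others bid (3, 3, 3): truth gives 0; bid 5 gives 12 > 0. Violating.
Others bid (3, 3, 5): truth gives 0; bid 5 gives 12 > 0. Violating.
Others bid (3, 3, 7): truth gives 0; bid 7 gives 10 > 0. Violating.
Others bid (3, 5, 3): truth gives 0; bid 5 gives 12 > 0. Violating.
Others bid (3, 3, 17): truth gives 0; no alternative beats it.
Others bid (3, 5, 17): truth gives 0; no alternative beats it.
(Checking all 64 profiles: 34 have a profitable deviation, 30 do not.)

34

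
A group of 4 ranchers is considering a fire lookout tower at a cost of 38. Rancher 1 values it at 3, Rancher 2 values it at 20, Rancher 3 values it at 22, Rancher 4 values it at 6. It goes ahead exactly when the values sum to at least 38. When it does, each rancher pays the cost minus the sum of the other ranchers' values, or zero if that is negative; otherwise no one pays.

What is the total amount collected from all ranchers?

Total value 51 ≥ cost 38, so it is built.
Rancher 1: others sum to 48; max(0, 38 - 48) = 0.
Rancher 2: others sum to 31; max(0, 38 - 31) = 7.
Rancher 3: others sum to 29; max(0, 38 - 29) = 9.
Rancher 4: others sum to 45; max(0, 38 - 45) = 0.
Total collected = 0 + 7 + 9 + 0 = 16.

16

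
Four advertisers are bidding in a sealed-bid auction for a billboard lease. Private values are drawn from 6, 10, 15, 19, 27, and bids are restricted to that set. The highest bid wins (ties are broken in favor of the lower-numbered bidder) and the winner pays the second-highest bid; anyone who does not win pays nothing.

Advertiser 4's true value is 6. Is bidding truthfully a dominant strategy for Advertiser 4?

Yes

Check each profile of the others' bids and compare truth against every alternative bid.
Others bid (6, 6, 6): truth gives 0, best alternative gives 0.
Others bid (6, 6, 10): truth gives 0, best alternative gives 0.
Others bid (6, 6, 15): truth gives 0, best alternative gives 0.
Others bid (6, 6, 19): truth gives 0, best alternative gives 0.
Others bid (6, 6, 27): truth gives 0, best alternative gives 0.
Others bid (6, 10, 6): truth gives 0, best alternative gives 0.
(Remaining 119 profiles checked similarly; truth is weakly best in each.)
In every case the truthful bid is at least as good as any alternative, so it is a dominant strategy.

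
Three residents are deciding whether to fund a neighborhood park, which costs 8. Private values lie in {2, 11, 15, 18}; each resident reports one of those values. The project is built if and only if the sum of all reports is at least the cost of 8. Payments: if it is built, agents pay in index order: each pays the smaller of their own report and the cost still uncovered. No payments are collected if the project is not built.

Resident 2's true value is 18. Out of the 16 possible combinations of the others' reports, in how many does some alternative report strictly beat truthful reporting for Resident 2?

3

Others report (2, 11): truth gives 12; report 2 gives 16 > 12. Violating.
Others report (2, 15): truth gives 12; report 2 gives 16 > 12. Violating.
Others report (2, 18): truth gives 12; report 2 gives 16 > 12. Violating.
Others report (2, 2): truth gives 12; no alternative beats it.
Others report (11, 2): truth gives 18; no alternative beats it.
(Checking all 16 profiles: 3 have a profitable deviation, 13 do not.)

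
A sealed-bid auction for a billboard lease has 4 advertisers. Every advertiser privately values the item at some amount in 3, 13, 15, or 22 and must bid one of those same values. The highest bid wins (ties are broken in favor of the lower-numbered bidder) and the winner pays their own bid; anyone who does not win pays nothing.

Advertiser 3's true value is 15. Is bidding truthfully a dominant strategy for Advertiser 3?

No

Consider the case where Advertiser 1 bids 3, Advertiser 2 bids 3 and Advertiser 4 bids 3.
Truthful bid 15: wins, pays 15, utility 15 - 15 = 0.
Bid 13 instead: wins, pays 13, utility 15 - 13 = 2.
Since 2 > 0, bidding 13 is strictly better here, so truthful bidding is not dominant.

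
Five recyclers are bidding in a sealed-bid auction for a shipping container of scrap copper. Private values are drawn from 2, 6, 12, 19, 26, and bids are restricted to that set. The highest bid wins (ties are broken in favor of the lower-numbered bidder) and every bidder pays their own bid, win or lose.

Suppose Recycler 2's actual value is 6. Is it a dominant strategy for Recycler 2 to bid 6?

No

Consider the case where Recycler 1 bids 2, Recycler 3 bids 2, Recycler 4 bids 2 and Recycler 5 bids 12.
Truthful bid 6: loses but pays 6, utility -6.
Bid 2 instead: loses but pays 2, utility -2.
Since -2 > -6, bidding 2 is strictly better here, so truthful bidding is not dominant.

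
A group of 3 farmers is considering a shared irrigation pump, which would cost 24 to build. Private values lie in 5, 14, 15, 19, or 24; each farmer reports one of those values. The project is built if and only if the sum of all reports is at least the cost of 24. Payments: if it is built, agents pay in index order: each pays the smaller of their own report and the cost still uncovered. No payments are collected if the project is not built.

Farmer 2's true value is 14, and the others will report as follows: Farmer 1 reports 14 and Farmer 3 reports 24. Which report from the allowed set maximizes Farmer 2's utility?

5

Report 5: project built, pays 5, utility 14 - 5 = 9.
Report 14: project built, pays 10, utility 14 - 10 = 4.
Report 15: project built, pays 10, utility 14 - 10 = 4.
Report 19: project built, pays 10, utility 14 - 10 = 4.
Report 24: project built, pays 10, utility 14 - 10 = 4.
The best choice is 5 with utility 9.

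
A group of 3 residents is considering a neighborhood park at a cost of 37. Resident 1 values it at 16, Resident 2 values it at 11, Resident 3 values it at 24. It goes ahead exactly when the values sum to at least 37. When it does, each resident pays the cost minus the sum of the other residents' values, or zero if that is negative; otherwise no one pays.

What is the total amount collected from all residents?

Total value 51 ≥ cost 37, so it is built.
Resident 1: others sum to 35; max(0, 37 - 35) = 2.
Resident 2: others sum to 40; max(0, 37 - 40) = 0.
Resident 3: others sum to 27; max(0, 37 - 27) = 10.
Total collected = 2 + 0 + 10 = 12.

12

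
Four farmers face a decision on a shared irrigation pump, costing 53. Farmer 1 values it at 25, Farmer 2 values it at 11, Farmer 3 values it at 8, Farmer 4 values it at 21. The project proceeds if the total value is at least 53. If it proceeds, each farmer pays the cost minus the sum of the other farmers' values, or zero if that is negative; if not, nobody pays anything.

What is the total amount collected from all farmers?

22

Total value 65 ≥ cost 53, so it is built.
Farmer 1: others sum to 40; max(0, 53 - 40) = 13.
Farmer 2: others sum to 54; max(0, 53 - 54) = 0.
Farmer 3: others sum to 57; max(0, 53 - 57) = 0.
Farmer 4: others sum to 44; max(0, 53 - 44) = 9.
Total collected = 13 + 0 + 0 + 9 = 22.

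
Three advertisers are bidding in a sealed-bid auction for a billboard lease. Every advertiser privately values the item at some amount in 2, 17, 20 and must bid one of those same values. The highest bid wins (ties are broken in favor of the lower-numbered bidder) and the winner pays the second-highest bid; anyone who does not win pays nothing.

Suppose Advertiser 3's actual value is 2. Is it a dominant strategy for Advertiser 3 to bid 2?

Yes

Check each profile of the others' bids and compare truth against every alternative bid.
Others bid (2, 2): truth gives 0, best alternative gives 0.
Others bid (2, 17): truth gives 0, best alternative gives 0.
Others bid (2, 20): truth gives 0, best alternative gives 0.
Others bid (17, 2): truth gives 0, best alternative gives 0.
Others bid (17, 17): truth gives 0, best alternative gives 0.
Others bid (17, 20): truth gives 0, best alternative gives 0.
(Remaining 3 profiles checked similarly; truth is weakly best in each.)
In every case the truthful bid is at least as good as any alternative, so it is a dominant strategy.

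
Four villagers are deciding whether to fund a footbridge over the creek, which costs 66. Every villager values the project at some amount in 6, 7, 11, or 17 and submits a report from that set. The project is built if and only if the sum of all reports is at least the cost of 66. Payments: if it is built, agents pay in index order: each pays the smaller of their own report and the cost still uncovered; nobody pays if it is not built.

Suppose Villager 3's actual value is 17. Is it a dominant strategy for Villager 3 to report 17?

Check each profile of the others' reports and compare truth against every alternative report.
Others report (6, 6, 6): truth gives 0, best alternative gives 0.
Others report (6, 6, 7): truth gives 0, best alternative gives 0.
Others report (6, 6, 11): truth gives 0, best alternative gives 0.
Others report (6, 6, 17): truth gives 0, best alternative gives 0.
Others report (6, 7, 6): truth gives 0, best alternative gives 0.
Others report (6, 7, 7): truth gives 0, best alternative gives 0.
(Remaining 58 profiles checked similarly; truth is weakly best in each.)
In every case the truthful report is at least as good as any alternative, so it is a dominant strategy.

Yes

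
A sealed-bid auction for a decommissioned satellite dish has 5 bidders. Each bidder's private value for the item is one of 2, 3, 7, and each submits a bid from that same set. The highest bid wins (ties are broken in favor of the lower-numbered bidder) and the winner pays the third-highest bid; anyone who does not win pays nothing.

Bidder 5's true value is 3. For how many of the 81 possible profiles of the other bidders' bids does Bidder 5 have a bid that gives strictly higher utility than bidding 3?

Others bid (2, 2, 2, 3): truth gives 0; bid 7 gives 1 > 0. Violating.
Others bid (2, 2, 3, 2): truth gives 0; bid 7 gives 1 > 0. Violating.
Others bid (2, 3, 2, 2): truth gives 0; bid 7 gives 1 > 0. Violating.
Others bid (3, 2, 2, 2): truth gives 0; bid 7 gives 1 > 0. Violating.
Others bid (2, 2, 2, 2): truth gives 1; no alternative beats it.
Others bid (2, 2, 2, 7): truth gives 0; no alternative beats it.
(Checking all 81 profiles: 4 have a profitable deviation, 77 do not.)

4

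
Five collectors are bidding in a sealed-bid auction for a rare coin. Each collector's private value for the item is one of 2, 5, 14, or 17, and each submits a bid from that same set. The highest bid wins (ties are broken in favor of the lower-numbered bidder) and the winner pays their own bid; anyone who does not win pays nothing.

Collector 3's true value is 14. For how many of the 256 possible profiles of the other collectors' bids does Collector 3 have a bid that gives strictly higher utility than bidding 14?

4

Others bid (2, 2, 2, 2): truth gives 0; bid 5 gives 9 > 0. Violating.
Others bid (2, 2, 2, 5): truth gives 0; bid 5 gives 9 > 0. Violating.
Others bid (2, 2, 5, 2): truth gives 0; bid 5 gives 9 > 0. Violating.
Others bid (2, 2, 5, 5): truth gives 0; bid 5 gives 9 > 0. Violating.
Others bid (2, 2, 2, 14): truth gives 0; no alternative beats it.
Others bid (2, 2, 2, 17): truth gives 0; no alternative beats it.
(Checking all 256 profiles: 4 have a profitable deviation, 252 do not.)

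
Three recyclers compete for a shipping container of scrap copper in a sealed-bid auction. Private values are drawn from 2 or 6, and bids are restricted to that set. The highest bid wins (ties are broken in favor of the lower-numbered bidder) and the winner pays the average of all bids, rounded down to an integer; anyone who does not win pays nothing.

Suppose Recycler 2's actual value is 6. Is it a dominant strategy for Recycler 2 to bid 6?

Check each profile of the others' bids and compare truth against every alternative bid.
Others bid (2, 2): truth gives 3, best alternative gives 0.
Others bid (2, 6): truth gives 2, best alternative gives 0.
Others bid (6, 2): truth gives 0, best alternative gives 0.
Others bid (6, 6): truth gives 0, best alternative gives 0.
In every case the truthful bid is at least as good as any alternative, so it is a dominant strategy.

Yes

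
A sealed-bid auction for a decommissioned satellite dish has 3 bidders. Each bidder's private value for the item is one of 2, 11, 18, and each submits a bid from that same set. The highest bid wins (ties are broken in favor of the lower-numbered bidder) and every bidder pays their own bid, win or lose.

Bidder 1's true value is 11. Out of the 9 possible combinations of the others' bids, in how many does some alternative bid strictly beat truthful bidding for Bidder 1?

6

Others bid (2, 2): truth gives 0; bid 2 gives 9 > 0. Violating.
Others bid (2, 18): truth gives -11; bid 2 gives -2 > -11. Violating.
Others bid (11, 18): truth gives -11; bid 2 gives -2 > -11. Violating.
Others bid (18, 2): truth gives -11; bid 2 gives -2 > -11. Violating.
Others bid (2, 11): truth gives 0; no alternative beats it.
Others bid (11, 2): truth gives 0; no alternative beats it.
(Checking all 9 profiles: 6 have a profitable deviation, 3 do not.)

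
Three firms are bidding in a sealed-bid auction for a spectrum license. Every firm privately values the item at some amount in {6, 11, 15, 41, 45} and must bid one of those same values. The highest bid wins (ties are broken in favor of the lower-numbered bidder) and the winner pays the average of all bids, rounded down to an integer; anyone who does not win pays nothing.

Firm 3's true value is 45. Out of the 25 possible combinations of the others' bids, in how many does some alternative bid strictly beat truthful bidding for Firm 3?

9

Others bid (6, 6): truth gives 26; bid 11 gives 38 > 26. Violating.
Others bid (6, 11): truth gives 25; bid 15 gives 35 > 25. Violating.
Others bid (6, 15): truth gives 23; bid 41 gives 25 > 23. Violating.
Others bid (11, 6): truth gives 25; bid 15 gives 35 > 25. Violating.
Others bid (6, 41): truth gives 15; no alternative beats it.
Others bid (6, 45): truth gives 0; no alternative beats it.
(Checking all 25 profiles: 9 have a profitable deviation, 16 do not.)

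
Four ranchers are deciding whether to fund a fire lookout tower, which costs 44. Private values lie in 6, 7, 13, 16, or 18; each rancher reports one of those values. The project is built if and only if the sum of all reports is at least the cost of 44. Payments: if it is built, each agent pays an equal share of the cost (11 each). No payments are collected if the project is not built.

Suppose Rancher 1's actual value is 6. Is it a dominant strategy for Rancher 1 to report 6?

Check each profile of the others' reports and compare truth against every alternative report.
Others report (6, 13, 18): truth gives 0, best alternative gives -5.
Others report (6, 18, 13): truth gives 0, best alternative gives -5.
Others report (13, 6, 18): truth gives 0, best alternative gives -5.
Others report (13, 18, 6): truth gives 0, best alternative gives -5.
Others report (18, 6, 13): truth gives 0, best alternative gives -5.
Others report (18, 13, 6): truth gives 0, best alternative gives -5.
(Remaining 119 profiles checked similarly; truth is weakly best in each.)
In every case the truthful report is at least as good as any alternative, so it is a dominant strategy.

Yes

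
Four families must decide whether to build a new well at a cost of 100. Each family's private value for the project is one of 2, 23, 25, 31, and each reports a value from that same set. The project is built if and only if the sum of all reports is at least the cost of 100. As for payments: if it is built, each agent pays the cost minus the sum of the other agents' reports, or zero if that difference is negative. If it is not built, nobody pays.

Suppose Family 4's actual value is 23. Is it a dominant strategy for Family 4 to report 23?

Yes

Check each profile of the others' reports and compare truth against every alternative report.
Others report (31, 31, 31): truth gives 16, best alternative gives 16.
Others report (25, 31, 31): truth gives 10, best alternative gives 10.
Others report (31, 25, 31): truth gives 10, best alternative gives 10.
Others report (31, 31, 25): truth gives 10, best alternative gives 10.
Others report (23, 31, 31): truth gives 8, best alternative gives 8.
Others report (31, 23, 31): truth gives 8, best alternative gives 8.
(Remaining 58 profiles checked similarly; truth is weakly best in each.)
In every case the truthful report is at least as good as any alternative, so it is a dominant strategy.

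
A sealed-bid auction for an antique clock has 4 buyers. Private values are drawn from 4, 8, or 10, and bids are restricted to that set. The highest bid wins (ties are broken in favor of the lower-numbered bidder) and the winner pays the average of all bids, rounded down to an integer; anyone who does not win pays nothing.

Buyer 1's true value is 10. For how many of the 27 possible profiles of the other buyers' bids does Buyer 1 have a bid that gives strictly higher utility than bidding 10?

1

Others bid (4, 4, 4): truth gives 5; bid 4 gives 6 > 5. Violating.
Others bid (4, 4, 8): truth gives 4; no alternative beats it.
Others bid (4, 4, 10): truth gives 3; no alternative beats it.
(Checking all 27 profiles: 1 has a profitable deviation, 26 do not.)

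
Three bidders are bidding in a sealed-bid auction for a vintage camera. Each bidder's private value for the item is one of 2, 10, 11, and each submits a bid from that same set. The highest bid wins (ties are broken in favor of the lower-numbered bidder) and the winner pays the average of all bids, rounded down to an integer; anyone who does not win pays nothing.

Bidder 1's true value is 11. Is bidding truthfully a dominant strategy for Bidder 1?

No

Consider the case where Bidder 2 bids 2 and Bidder 3 bids 2.
Truthful bid 11: wins, pays 5, utility 11 - 5 = 6.
Bid 2 instead: wins, pays 2, utility 11 - 2 = 9.
Since 9 > 6, bidding 2 is strictly better here, so truthful bidding is not dominant.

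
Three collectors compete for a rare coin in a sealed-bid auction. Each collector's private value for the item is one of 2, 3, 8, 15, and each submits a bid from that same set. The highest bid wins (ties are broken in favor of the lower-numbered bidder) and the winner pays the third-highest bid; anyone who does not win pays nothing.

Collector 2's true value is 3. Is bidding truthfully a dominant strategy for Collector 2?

No

Consider the case where Collector 1 bids 2 and Collector 3 bids 8.
Truthful bid 3: loses, pays 0, utility 0.
Bid 8 instead: wins, pays 2, utility 3 - 2 = 1.
Since 1 > 0, bidding 8 is strictly better here, so truthful bidding is not dominant.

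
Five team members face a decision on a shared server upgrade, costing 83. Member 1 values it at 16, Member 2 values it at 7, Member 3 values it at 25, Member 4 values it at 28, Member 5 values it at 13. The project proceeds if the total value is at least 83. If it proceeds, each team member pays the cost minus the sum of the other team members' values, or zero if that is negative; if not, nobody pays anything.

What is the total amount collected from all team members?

Total value 89 ≥ cost 83, so it is built.
Member 1: others sum to 73; max(0, 83 - 73) = 10.
Member 2: others sum to 82; max(0, 83 - 82) = 1.
Member 3: others sum to 64; max(0, 83 - 64) = 19.
Member 4: others sum to 61; max(0, 83 - 61) = 22.
Member 5: others sum to 76; max(0, 83 - 76) = 7.
Total collected = 10 + 1 + 19 + 22 + 7 = 59.

59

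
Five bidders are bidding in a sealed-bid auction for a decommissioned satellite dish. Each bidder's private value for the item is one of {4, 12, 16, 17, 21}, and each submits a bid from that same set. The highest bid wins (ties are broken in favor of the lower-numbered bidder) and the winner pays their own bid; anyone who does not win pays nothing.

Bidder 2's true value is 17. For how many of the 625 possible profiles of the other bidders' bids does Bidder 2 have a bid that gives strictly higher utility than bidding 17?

Others bid (4, 4, 4, 4): truth gives 0; bid 12 gives 5 > 0. Violating.
Others bid (4, 4, 4, 12): truth gives 0; bid 12 gives 5 > 0. Violating.
Others bid (4, 4, 4, 16): truth gives 0; bid 16 gives 1 > 0. Violating.
Others bid (4, 4, 12, 4): truth gives 0; bid 12 gives 5 > 0. Violating.
Others bid (4, 4, 4, 17): truth gives 0; no alternative beats it.
Others bid (4, 4, 4, 21): truth gives 0; no alternative beats it.
(Checking all 625 profiles: 54 have a profitable deviation, 571 do not.)

54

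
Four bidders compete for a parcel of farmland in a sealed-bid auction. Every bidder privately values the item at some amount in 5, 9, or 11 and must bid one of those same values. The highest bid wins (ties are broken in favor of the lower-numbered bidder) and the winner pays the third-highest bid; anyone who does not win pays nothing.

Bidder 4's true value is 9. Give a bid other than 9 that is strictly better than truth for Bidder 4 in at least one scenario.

11

Suppose Bidder 1 bids 5, Bidder 2 bids 5 and Bidder 3 bids 9.
Bid 9: loses, pays 0, utility 0.
Bid 11: wins, pays 5, utility 9 - 5 = 4.
So bidding 11 beats truth here (4 > 0).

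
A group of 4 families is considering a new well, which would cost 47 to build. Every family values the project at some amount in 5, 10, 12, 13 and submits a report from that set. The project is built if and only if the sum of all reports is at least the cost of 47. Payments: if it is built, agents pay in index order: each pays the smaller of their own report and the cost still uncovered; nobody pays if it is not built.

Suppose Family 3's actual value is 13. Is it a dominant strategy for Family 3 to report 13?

No

Consider the case where Family 1 reports 10, Family 2 reports 12 and Family 4 reports 13.
Truthful report 13: project built, pays 13, utility 13 - 13 = 0.
Report 12 instead: project built, pays 12, utility 13 - 12 = 1.
Since 1 > 0, reporting 12 is strictly better here, so truthful reporting is not dominant.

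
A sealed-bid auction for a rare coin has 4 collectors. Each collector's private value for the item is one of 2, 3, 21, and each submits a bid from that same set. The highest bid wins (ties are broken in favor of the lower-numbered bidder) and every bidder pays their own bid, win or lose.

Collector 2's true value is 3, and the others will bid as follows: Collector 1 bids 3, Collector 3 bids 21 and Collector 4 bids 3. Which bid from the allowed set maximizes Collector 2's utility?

2

Bid 2: loses but pays 2, utility -2.
Bid 3: loses but pays 3, utility -3.
Bid 21: wins, pays 21, utility 3 - 21 = -18.
The best choice is 2 with utility -2.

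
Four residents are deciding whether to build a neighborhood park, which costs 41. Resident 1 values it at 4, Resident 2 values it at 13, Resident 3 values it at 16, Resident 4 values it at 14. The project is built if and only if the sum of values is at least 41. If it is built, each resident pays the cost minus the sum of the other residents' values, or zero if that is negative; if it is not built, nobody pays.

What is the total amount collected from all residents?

Total value 47 ≥ cost 41, so it is built.
Resident 1: others sum to 43; max(0, 41 - 43) = 0.
Resident 2: others sum to 34; max(0, 41 - 34) = 7.
Resident 3: others sum to 31; max(0, 41 - 31) = 10.
Resident 4: others sum to 33; max(0, 41 - 33) = 8.
Total collected = 0 + 7 + 10 + 8 = 25.

25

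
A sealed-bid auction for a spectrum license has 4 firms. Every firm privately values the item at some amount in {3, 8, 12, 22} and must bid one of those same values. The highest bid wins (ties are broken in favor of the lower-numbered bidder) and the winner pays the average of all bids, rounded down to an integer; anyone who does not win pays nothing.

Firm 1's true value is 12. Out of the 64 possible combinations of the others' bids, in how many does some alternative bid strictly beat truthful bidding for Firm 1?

8

Others bid (3, 3, 3): truth gives 7; bid 3 gives 9 > 7. Violating.
Others bid (3, 3, 8): truth gives 6; bid 8 gives 7 > 6. Violating.
Others bid (3, 8, 3): truth gives 6; bid 8 gives 7 > 6. Violating.
Others bid (3, 8, 8): truth gives 5; bid 8 gives 6 > 5. Violating.
Others bid (3, 3, 12): truth gives 5; no alternative beats it.
Others bid (3, 3, 22): truth gives 0; no alternative beats it.
(Checking all 64 profiles: 8 have a profitable deviation, 56 do not.)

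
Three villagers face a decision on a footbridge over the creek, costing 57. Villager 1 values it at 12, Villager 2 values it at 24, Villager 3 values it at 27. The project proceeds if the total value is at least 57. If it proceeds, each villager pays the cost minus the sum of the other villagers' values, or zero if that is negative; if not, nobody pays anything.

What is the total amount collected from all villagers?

Total value 63 ≥ cost 57, so it is built.
Villager 1: others sum to 51; max(0, 57 - 51) = 6.
Villager 2: others sum to 39; max(0, 57 - 39) = 18.
Villager 3: others sum to 36; max(0, 57 - 36) = 21.
Total collected = 6 + 18 + 21 = 45.

45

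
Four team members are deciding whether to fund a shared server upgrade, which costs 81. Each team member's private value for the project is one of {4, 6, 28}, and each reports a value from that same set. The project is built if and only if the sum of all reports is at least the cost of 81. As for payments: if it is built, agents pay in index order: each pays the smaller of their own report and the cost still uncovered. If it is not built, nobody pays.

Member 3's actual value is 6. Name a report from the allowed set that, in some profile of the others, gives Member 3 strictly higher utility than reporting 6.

Suppose Member 1 reports 28, Member 2 reports 28 and Member 4 reports 28.
Report 6: project built, pays 6, utility 6 - 6 = 0.
Report 4: project built, pays 4, utility 6 - 4 = 2.
So reporting 4 beats truth here (2 > 0).

4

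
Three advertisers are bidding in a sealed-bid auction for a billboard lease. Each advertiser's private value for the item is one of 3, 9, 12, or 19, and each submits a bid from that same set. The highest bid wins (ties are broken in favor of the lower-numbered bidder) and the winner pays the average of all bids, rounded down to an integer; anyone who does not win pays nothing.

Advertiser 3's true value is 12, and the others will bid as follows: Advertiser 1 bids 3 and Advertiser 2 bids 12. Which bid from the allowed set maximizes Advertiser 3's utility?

19

Bid 3: loses, pays 0, utility 0.
Bid 9: loses, pays 0, utility 0.
Bid 12: loses, pays 0, utility 0.
Bid 19: wins, pays 11, utility 12 - 11 = 1.
The best choice is 19 with utility 1.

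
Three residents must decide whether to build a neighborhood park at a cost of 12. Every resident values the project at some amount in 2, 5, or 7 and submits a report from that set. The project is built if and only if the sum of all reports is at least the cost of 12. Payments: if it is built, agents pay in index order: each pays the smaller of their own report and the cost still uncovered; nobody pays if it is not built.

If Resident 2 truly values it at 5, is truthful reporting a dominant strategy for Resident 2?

No

Consider the case where Resident 1 reports 5 and Resident 3 reports 5.
Truthful report 5: project built, pays 5, utility 5 - 5 = 0.
Report 2 instead: project built, pays 2, utility 5 - 2 = 3.
Since 3 > 0, reporting 2 is strictly better here, so truthful reporting is not dominant.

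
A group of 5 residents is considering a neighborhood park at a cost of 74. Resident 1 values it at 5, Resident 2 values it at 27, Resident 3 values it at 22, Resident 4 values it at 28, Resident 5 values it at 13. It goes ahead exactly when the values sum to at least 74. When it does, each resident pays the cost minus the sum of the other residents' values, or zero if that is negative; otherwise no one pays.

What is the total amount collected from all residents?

Total value 95 ≥ cost 74, so it is built.
Resident 1: others sum to 90; max(0, 74 - 90) = 0.
Resident 2: others sum to 68; max(0, 74 - 68) = 6.
Resident 3: others sum to 73; max(0, 74 - 73) = 1.
Resident 4: others sum to 67; max(0, 74 - 67) = 7.
Resident 5: others sum to 82; max(0, 74 - 82) = 0.
Total collected = 0 + 6 + 1 + 7 + 0 = 14.

14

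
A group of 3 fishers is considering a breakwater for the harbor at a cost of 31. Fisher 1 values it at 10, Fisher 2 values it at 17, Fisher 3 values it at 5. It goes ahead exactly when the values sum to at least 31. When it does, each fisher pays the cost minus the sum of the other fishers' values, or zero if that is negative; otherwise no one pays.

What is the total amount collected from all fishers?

Total value 32 ≥ cost 31, so it is built.
Fisher 1: others sum to 22; max(0, 31 - 22) = 9.
Fisher 2: others sum to 15; max(0, 31 - 15) = 16.
Fisher 3: others sum to 27; max(0, 31 - 27) = 4.
Total collected = 9 + 16 + 4 = 29.

29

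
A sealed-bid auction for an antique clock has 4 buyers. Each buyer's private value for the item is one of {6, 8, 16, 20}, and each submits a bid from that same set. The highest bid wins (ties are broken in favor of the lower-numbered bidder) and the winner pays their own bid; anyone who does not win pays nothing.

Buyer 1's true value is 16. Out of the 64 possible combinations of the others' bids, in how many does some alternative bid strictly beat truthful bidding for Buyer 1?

Others bid (6, 6, 6): truth gives 0; bid 6 gives 10 > 0. Violating.
Others bid (6, 6, 8): truth gives 0; bid 8 gives 8 > 0. Violating.
Others bid (6, 8, 6): truth gives 0; bid 8 gives 8 > 0. Violating.
Others bid (6, 8, 8): truth gives 0; bid 8 gives 8 > 0. Violating.
Others bid (6, 6, 16): truth gives 0; no alternative beats it.
Others bid (6, 6, 20): truth gives 0; no alternative beats it.
(Checking all 64 profiles: 8 have a profitable deviation, 56 do not.)

8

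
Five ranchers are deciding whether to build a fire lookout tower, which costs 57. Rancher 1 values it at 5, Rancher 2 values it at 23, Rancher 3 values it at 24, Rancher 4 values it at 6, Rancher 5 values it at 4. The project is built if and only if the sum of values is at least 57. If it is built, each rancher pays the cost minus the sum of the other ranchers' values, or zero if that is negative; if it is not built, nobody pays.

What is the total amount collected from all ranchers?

38

Total value 62 ≥ cost 57, so it is built.
Rancher 1: others sum to 57; max(0, 57 - 57) = 0.
Rancher 2: others sum to 39; max(0, 57 - 39) = 18.
Rancher 3: others sum to 38; max(0, 57 - 38) = 19.
Rancher 4: others sum to 56; max(0, 57 - 56) = 1.
Rancher 5: others sum to 58; max(0, 57 - 58) = 0.
Total collected = 0 + 18 + 19 + 1 + 0 = 38.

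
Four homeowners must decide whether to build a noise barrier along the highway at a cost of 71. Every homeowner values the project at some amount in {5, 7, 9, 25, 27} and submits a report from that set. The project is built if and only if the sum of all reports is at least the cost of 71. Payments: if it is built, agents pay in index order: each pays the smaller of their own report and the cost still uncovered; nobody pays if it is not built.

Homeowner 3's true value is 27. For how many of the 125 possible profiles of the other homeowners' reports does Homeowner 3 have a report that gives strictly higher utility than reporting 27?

33

Others report (5, 25, 25): truth gives 0; report 25 gives 2 > 0. Violating.
Others report (5, 25, 27): truth gives 0; report 25 gives 2 > 0. Violating.
Others report (5, 27, 25): truth gives 0; report 25 gives 2 > 0. Violating.
Others report (5, 27, 27): truth gives 0; report 25 gives 2 > 0. Violating.
Others report (5, 5, 5): truth gives 0; no alternative beats it.
Others report (5, 5, 7): truth gives 0; no alternative beats it.
(Checking all 125 profiles: 33 have a profitable deviation, 92 do not.)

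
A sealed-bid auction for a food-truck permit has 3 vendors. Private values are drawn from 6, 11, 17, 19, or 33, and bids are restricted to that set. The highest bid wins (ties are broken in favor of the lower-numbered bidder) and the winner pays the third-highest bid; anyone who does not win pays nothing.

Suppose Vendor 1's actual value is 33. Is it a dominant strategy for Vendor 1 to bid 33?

Yes

Check each profile of the others' bids and compare truth against every alternative bid.
Others bid (6, 33): truth gives 27, best alternative gives 0.
Others bid (33, 6): truth gives 27, best alternative gives 0.
Others bid (11, 33): truth gives 22, best alternative gives 0.
Others bid (33, 11): truth gives 22, best alternative gives 0.
Others bid (17, 33): truth gives 16, best alternative gives 0.
Others bid (33, 17): truth gives 16, best alternative gives 0.
(Remaining 19 profiles checked similarly; truth is weakly best in each.)
In every case the truthful bid is at least as good as any alternative, so it is a dominant strategy.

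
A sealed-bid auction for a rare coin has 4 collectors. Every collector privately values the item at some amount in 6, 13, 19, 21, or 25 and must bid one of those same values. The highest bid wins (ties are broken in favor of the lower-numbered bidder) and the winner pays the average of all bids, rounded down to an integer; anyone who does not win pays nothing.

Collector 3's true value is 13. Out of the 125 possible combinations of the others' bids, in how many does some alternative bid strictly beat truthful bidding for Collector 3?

6

Others bid (6, 6, 19): truth gives 0; bid 19 gives 1 > 0. Violating.
Others bid (6, 13, 6): truth gives 0; bid 19 gives 2 > 0. Violating.
Others bid (6, 13, 13): truth gives 0; bid 19 gives 1 > 0. Violating.
Others bid (13, 6, 6): truth gives 0; bid 19 gives 2 > 0. Violating.
Others bid (6, 6, 6): truth gives 6; no alternative beats it.
Others bid (6, 6, 13): truth gives 4; no alternative beats it.
(Checking all 125 profiles: 6 have a profitable deviation, 119 do not.)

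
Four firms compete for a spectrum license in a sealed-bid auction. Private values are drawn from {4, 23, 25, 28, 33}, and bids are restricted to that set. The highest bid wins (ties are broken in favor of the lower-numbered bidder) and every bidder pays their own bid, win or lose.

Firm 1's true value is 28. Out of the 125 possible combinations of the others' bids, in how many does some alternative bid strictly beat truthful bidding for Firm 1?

Others bid (4, 4, 4): truth gives 0; bid 4 gives 24 > 0. Violating.
Others bid (4, 4, 23): truth gives 0; bid 23 gives 5 > 0. Violating.
Others bid (4, 4, 25): truth gives 0; bid 25 gives 3 > 0. Violating.
Others bid (4, 4, 33): truth gives -28; bid 4 gives -4 > -28. Violating.
Others bid (4, 4, 28): truth gives 0; no alternative beats it.
Others bid (4, 23, 28): truth gives 0; no alternative beats it.
(Checking all 125 profiles: 88 have a profitable deviation, 37 do not.)

88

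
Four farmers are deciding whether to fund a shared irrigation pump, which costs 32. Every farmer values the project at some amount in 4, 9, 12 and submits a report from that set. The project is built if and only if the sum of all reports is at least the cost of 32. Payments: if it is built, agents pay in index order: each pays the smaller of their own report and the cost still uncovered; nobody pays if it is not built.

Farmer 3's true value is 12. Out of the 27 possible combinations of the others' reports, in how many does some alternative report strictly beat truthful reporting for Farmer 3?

Others report (4, 9, 12): truth gives 0; report 9 gives 3 > 0. Violating.
Others report (4, 12, 9): truth gives 0; report 9 gives 3 > 0. Violating.
Others report (4, 12, 12): truth gives 0; report 4 gives 8 > 0. Violating.
Others report (9, 4, 12): truth gives 0; report 9 gives 3 > 0. Violating.
Others report (4, 4, 4): truth gives 0; no alternative beats it.
Others report (4, 4, 9): truth gives 0; no alternative beats it.
(Checking all 27 profiles: 17 have a profitable deviation, 10 do not.)

17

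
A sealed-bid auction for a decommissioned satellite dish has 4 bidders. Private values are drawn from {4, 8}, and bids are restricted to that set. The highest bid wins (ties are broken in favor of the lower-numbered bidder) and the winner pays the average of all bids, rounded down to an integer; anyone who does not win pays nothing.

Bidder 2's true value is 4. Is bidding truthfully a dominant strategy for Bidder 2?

Check each profile of the others' bids and compare truth against every alternative bid.
Others bid (4, 8, 8): truth gives 0, best alternative gives -3.
Others bid (4, 4, 8): truth gives 0, best alternative gives -2.
Others bid (4, 8, 4): truth gives 0, best alternative gives -2.
Others bid (4, 4, 4): truth gives 0, best alternative gives -1.
Others bid (8, 4, 4): truth gives 0, best alternative gives 0.
Others bid (8, 4, 8): truth gives 0, best alternative gives 0.
(Remaining 2 profiles checked similarly; truth is weakly best in each.)
In every case the truthful bid is at least as good as any alternative, so it is a dominant strategy.

Yes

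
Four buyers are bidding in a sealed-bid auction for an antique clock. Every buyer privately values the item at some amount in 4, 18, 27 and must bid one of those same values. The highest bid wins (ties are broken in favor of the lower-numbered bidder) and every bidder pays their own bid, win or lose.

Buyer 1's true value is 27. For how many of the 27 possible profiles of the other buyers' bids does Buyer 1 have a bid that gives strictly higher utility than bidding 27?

Others bid (4, 4, 4): truth gives 0; bid 4 gives 23 > 0. Violating.
Others bid (4, 4, 18): truth gives 0; bid 18 gives 9 > 0. Violating.
Others bid (4, 18, 4): truth gives 0; bid 18 gives 9 > 0. Violating.
Others bid (4, 18, 18): truth gives 0; bid 18 gives 9 > 0. Violating.
Others bid (4, 4, 27): truth gives 0; no alternative beats it.
Others bid (4, 18, 27): truth gives 0; no alternative beats it.
(Checking all 27 profiles: 8 have a profitable deviation, 19 do not.)

8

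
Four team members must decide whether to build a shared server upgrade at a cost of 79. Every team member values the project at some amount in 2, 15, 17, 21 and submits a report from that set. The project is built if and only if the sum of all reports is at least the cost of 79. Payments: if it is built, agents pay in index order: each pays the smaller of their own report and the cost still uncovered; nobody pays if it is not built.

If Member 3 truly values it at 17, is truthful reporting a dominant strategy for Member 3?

Yes

Check each profile of the others' reports and compare truth against every alternative report.
Others report (2, 2, 2): truth gives 0, best alternative gives 0.
Others report (2, 2, 15): truth gives 0, best alternative gives 0.
Others report (2, 2, 17): truth gives 0, best alternative gives 0.
Others report (2, 2, 21): truth gives 0, best alternative gives 0.
Others report (2, 15, 2): truth gives 0, best alternative gives 0.
Others report (2, 15, 15): truth gives 0, best alternative gives 0.
(Remaining 58 profiles checked similarly; truth is weakly best in each.)
In every case the truthful report is at least as good as any alternative, so it is a dominant strategy.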